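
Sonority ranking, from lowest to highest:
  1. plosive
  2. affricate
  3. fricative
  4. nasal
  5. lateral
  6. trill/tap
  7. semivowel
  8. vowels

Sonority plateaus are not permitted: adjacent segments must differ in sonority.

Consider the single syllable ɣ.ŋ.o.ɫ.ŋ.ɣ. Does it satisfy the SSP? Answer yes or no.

yes

Onset: /ɣ/ is a fricative (sonority 3), /ŋ/ is a nasal (sonority 4); then the nucleus /o/ (sonority 8).
Onset profile 3-4-8 — rises to the nucleus.
Coda: /ɫ/ is a lateral (sonority 5), /ŋ/ is a nasal (sonority 4), /ɣ/ is a fricative (sonority 3).
Coda profile 8-5-4-3 — falls from the nucleus.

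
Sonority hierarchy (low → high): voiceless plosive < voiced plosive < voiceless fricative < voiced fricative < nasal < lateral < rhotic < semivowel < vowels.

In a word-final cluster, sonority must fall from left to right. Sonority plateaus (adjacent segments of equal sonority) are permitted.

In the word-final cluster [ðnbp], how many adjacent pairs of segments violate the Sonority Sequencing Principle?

1

/ð/: voiced fricative = 4.
/n/: nasal = 5.
/b/: voiced plosive = 2.
/p/: voiceless plosive = 1.
/ð/→/n/: 4→5 (does not fall) — violation.
/n/→/b/: 5→2 (falls) — ok.
/b/→/p/: 2→1 (falls) — ok.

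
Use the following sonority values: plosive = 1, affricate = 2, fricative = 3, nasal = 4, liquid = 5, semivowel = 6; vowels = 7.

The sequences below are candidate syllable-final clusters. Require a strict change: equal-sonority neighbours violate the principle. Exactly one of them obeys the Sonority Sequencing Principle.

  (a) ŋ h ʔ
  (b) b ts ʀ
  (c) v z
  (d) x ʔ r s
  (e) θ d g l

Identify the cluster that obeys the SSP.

a

(a) 4-3-1 → obeys
(b) 1-2-5 → violates
(c) 3-3 → violates
(d) 3-1-5-3 → violates
(e) 3-1-1-5 → violates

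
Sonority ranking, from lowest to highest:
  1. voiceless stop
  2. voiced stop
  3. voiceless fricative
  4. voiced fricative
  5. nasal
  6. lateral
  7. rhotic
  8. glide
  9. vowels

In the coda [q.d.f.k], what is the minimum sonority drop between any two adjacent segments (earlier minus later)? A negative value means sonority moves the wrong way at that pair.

/q/ is a voiceless stop (sonority 1).
/d/ is a voiced stop (sonority 2).
/f/ is a voiceless fricative (sonority 3).
/k/ is a voiceless stop (sonority 1).
/q/→/d/: change -1.
/d/→/f/: change -1.
/f/→/k/: change +2.
Minimum = -1.

-1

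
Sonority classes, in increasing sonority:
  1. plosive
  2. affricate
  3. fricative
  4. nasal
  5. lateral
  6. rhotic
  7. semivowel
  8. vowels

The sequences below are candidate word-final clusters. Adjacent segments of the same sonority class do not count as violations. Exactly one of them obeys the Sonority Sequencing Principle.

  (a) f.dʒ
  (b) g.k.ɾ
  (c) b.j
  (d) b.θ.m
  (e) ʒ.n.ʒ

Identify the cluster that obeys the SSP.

(a) sonority 3-2: well-formed.
(b) sonority 1-1-6: ill-formed.
(c) sonority 1-7: ill-formed.
(d) sonority 1-3-4: ill-formed.
(e) sonority 3-4-3: ill-formed.

a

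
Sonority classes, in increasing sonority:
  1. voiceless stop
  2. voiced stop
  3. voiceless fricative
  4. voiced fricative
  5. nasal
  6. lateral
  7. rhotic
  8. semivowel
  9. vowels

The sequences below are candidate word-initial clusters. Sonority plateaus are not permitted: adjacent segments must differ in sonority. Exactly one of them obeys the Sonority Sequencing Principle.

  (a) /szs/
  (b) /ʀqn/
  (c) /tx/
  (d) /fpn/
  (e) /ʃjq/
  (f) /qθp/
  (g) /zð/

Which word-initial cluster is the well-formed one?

c

(a) 3-4-3 → violates
(b) 7-1-5 → violates
(c) 1-3 → obeys
(d) 3-1-5 → violates
(e) 3-8-1 → violates
(f) 1-3-1 → violates
(g) 4-4 → violates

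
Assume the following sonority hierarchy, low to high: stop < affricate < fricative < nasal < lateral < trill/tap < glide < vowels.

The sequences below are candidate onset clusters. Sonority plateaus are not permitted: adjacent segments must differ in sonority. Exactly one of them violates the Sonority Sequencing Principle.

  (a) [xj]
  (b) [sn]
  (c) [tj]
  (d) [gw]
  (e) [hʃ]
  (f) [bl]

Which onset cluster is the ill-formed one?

e

(a) [xj]: profile 3-7 — obeys.
(b) [sn]: profile 3-4 — obeys.
(c) [tj]: profile 1-7 — obeys.
(d) [gw]: profile 1-7 — obeys.
(e) [hʃ]: profile 3-3 — violates.
(f) [bl]: profile 1-5 — obeys.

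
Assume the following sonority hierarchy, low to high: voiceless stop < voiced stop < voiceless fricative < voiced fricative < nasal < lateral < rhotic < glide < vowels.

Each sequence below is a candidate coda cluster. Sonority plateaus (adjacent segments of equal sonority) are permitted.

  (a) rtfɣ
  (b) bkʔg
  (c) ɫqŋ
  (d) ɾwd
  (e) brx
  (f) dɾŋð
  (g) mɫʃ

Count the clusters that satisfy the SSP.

0

(a) 7-1-3-4 → violates
(b) 2-1-1-2 → violates
(c) 6-1-5 → violates
(d) 7-8-2 → violates
(e) 2-7-3 → violates
(f) 2-7-5-4 → violates
(g) 5-6-3 → violates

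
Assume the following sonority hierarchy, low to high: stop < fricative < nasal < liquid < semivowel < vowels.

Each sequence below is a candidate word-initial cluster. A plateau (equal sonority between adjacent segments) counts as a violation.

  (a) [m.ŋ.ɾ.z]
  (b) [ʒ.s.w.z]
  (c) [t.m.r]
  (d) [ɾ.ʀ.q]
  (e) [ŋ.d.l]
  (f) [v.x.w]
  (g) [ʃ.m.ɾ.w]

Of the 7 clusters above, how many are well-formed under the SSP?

(a) 3-3-4-2 → violates
(b) 2-2-5-2 → violates
(c) 1-3-4 → obeys
(d) 4-4-1 → violates
(e) 3-1-4 → violates
(f) 2-2-5 → violates
(g) 2-3-4-5 → obeys

2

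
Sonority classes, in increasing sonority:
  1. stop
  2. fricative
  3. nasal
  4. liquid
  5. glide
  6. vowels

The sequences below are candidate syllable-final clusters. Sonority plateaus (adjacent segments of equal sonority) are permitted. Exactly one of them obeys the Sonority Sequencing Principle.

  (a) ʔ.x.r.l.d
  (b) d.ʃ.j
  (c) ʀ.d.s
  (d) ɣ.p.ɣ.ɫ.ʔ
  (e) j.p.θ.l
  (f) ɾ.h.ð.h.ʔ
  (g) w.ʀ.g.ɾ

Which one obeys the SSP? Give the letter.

f

(a) ʔ.x.r.l.d: profile 1-2-4-4-1 — violates.
(b) d.ʃ.j: profile 1-2-5 — violates.
(c) ʀ.d.s: profile 4-1-2 — violates.
(d) ɣ.p.ɣ.ɫ.ʔ: profile 2-1-2-4-1 — violates.
(e) j.p.θ.l: profile 5-1-2-4 — violates.
(f) ɾ.h.ð.h.ʔ: profile 4-2-2-2-1 — obeys.
(g) w.ʀ.g.ɾ: profile 5-4-1-4 — violates.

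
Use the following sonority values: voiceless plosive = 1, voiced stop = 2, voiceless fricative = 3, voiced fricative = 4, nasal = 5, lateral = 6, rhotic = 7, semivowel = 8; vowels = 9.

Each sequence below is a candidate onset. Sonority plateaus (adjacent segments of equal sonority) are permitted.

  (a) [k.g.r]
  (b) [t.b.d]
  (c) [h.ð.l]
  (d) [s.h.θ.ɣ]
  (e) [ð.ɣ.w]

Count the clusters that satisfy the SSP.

5

(a) 1-2-7 → obeys
(b) 1-2-2 → obeys
(c) 3-4-6 → obeys
(d) 3-3-3-4 → obeys
(e) 4-4-8 → obeys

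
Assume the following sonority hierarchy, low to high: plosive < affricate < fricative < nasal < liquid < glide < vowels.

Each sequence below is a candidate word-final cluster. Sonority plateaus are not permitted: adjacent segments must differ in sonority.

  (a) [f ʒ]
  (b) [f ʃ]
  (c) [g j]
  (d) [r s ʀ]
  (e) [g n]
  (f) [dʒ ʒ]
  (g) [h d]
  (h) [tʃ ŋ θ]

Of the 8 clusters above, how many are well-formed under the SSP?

1

(a) 3-3 → violates
(b) 3-3 → violates
(c) 1-6 → violates
(d) 5-3-5 → violates
(e) 1-4 → violates
(f) 2-3 → violates
(g) 3-1 → obeys
(h) 2-4-3 → violates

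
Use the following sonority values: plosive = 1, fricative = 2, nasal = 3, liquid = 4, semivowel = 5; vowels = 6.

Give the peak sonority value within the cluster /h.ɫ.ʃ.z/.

/h/ is a fricative (sonority 2).
/ɫ/ is a liquid (sonority 4).
/ʃ/ is a fricative (sonority 2).
/z/ is a fricative (sonority 2).
The maximum is 4.

4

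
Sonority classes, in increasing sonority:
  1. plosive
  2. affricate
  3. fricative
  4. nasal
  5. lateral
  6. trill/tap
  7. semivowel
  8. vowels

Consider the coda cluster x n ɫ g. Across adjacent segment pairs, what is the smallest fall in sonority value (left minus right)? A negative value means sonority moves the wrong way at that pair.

-1

/x/ — fricative, sonority 3.
/n/ — nasal, sonority 4.
/ɫ/ — lateral, sonority 5.
/g/ — plosive, sonority 1.
/x/→/n/: change -1.
/n/→/ɫ/: change -1.
/ɫ/→/g/: change +4.
Minimum = -1.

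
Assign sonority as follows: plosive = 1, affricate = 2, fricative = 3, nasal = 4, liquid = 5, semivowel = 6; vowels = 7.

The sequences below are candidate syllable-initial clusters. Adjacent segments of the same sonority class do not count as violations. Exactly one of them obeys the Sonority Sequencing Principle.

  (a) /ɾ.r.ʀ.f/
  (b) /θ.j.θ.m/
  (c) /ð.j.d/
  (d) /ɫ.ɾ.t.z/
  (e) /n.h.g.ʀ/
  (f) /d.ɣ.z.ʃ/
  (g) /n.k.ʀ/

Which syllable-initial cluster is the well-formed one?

f

(a) 5-5-5-3 → violates
(b) 3-6-3-4 → violates
(c) 3-6-1 → violates
(d) 5-5-1-3 → violates
(e) 4-3-1-5 → violates
(f) 1-3-3-3 → obeys
(g) 4-1-5 → violates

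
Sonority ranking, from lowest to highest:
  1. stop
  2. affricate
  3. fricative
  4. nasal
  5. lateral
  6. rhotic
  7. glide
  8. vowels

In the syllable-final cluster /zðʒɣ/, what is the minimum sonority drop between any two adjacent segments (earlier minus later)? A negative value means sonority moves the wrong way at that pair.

/z/ — fricative, sonority 3.
/ð/ — fricative, sonority 3.
/ʒ/ — fricative, sonority 3.
/ɣ/ — fricative, sonority 3.
/z/→/ð/: change +0.
/ð/→/ʒ/: change +0.
/ʒ/→/ɣ/: change +0.
Minimum = 0.

0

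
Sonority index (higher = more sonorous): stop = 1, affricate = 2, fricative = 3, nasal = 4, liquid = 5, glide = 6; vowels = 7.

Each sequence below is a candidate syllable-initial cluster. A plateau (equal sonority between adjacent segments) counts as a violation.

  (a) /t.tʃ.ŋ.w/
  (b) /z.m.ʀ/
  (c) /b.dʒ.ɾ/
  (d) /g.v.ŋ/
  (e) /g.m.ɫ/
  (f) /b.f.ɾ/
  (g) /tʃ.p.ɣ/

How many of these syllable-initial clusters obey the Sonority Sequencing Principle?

6

(a) 1-2-4-6 → obeys
(b) 3-4-5 → obeys
(c) 1-2-5 → obeys
(d) 1-3-4 → obeys
(e) 1-4-5 → obeys
(f) 1-3-5 → obeys
(g) 2-1-3 → violates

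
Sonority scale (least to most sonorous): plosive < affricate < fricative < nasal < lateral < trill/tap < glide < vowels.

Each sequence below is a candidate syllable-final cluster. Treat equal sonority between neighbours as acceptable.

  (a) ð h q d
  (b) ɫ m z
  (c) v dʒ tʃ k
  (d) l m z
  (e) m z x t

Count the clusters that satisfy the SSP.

5

(a) sonority 3-3-1-1: well-formed.
(b) sonority 5-4-3: well-formed.
(c) sonority 3-2-2-1: well-formed.
(d) sonority 5-4-3: well-formed.
(e) sonority 4-3-3-1: well-formed.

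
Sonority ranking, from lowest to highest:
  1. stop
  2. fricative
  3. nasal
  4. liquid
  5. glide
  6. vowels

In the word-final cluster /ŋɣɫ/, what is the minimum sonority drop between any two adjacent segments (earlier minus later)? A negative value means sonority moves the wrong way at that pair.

/ŋ/ is a nasal (sonority 3).
/ɣ/ is a fricative (sonority 2).
/ɫ/ is a liquid (sonority 4).
/ŋ/→/ɣ/: change +1.
/ɣ/→/ɫ/: change -2.
Minimum = -2.

-2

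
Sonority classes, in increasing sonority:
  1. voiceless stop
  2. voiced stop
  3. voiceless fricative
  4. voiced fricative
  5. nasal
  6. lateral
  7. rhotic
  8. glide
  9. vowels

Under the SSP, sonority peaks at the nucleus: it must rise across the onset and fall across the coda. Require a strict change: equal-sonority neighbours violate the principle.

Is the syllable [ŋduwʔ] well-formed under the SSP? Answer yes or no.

Onset: /ŋ/ is a nasal (sonority 5), /d/ is a voiced stop (sonority 2); then the nucleus /u/ (sonority 9).
Onset profile 5-2-9 — does not strictly rise throughout.
Coda: /w/ is a glide (sonority 8), /ʔ/ is a voiceless stop (sonority 1).
Coda profile 9-8-1 — falls from the nucleus.

no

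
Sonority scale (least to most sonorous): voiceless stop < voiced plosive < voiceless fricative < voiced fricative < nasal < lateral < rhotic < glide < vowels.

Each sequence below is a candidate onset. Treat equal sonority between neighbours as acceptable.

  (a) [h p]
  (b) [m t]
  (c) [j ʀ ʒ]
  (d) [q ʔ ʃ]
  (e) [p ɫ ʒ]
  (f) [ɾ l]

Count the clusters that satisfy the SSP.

1

(a) [h p]: profile 3-1 — violates.
(b) [m t]: profile 5-1 — violates.
(c) [j ʀ ʒ]: profile 8-7-4 — violates.
(d) [q ʔ ʃ]: profile 1-1-3 — obeys.
(e) [p ɫ ʒ]: profile 1-6-4 — violates.
(f) [ɾ l]: profile 7-6 — violates.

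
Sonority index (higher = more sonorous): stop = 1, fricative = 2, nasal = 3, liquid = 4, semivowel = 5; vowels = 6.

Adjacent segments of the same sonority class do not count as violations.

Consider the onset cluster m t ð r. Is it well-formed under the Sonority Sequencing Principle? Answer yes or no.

/m/ is a nasal (sonority 3).
/t/ is a stop (sonority 1).
/ð/ is a fricative (sonority 2).
/r/ is a liquid (sonority 4).
The profile is 3-1-2-4. Between /m/ (3) and /t/ (1) sonority does not rise, so the cluster violates the SSP.

no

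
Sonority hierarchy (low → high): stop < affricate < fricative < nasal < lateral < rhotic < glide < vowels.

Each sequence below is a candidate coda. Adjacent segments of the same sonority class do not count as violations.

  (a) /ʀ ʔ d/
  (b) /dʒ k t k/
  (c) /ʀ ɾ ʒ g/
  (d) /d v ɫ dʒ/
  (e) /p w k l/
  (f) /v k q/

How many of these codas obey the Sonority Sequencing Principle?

(a) /ʀ ʔ d/: profile 6-1-1 — obeys.
(b) /dʒ k t k/: profile 2-1-1-1 — obeys.
(c) /ʀ ɾ ʒ g/: profile 6-6-3-1 — obeys.
(d) /d v ɫ dʒ/: profile 1-3-5-2 — violates.
(e) /p w k l/: profile 1-7-1-5 — violates.
(f) /v k q/: profile 3-1-1 — obeys.

4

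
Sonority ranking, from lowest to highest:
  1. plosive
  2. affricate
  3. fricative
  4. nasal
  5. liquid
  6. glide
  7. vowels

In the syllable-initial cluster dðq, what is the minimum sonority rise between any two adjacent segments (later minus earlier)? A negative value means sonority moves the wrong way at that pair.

/d/: plosive = 1.
/ð/: fricative = 3.
/q/: plosive = 1.
/d/→/ð/: change +2.
/ð/→/q/: change -2.
Minimum = -2.

-2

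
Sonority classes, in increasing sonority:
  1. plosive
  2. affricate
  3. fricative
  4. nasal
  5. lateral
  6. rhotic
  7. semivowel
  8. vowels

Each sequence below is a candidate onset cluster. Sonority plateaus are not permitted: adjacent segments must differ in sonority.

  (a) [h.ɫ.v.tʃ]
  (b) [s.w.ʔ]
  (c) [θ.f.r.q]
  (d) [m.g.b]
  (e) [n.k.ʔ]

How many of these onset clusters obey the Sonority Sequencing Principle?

0

(a) [h.ɫ.v.tʃ]: profile 3-5-3-2 — violates.
(b) [s.w.ʔ]: profile 3-7-1 — violates.
(c) [θ.f.r.q]: profile 3-3-6-1 — violates.
(d) [m.g.b]: profile 4-1-1 — violates.
(e) [n.k.ʔ]: profile 4-1-1 — violates.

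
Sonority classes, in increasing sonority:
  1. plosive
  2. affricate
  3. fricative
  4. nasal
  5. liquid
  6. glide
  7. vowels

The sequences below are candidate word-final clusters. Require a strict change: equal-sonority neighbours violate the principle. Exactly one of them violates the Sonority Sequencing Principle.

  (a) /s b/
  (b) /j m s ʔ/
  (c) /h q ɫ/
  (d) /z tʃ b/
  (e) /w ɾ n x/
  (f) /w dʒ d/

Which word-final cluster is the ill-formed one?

(a) 3-1 → obeys
(b) 6-4-3-1 → obeys
(c) 3-1-5 → violates
(d) 3-2-1 → obeys
(e) 6-5-4-3 → obeys
(f) 6-2-1 → obeys

c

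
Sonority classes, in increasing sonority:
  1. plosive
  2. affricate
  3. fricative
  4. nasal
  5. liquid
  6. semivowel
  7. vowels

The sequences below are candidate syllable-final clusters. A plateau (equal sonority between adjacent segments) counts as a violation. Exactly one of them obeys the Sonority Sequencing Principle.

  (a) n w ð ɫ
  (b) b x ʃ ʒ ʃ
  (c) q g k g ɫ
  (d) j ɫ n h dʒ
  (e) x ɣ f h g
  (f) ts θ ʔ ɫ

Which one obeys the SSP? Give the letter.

d

(a) sonority 4-6-3-5: ill-formed.
(b) sonority 1-3-3-3-3: ill-formed.
(c) sonority 1-1-1-1-5: ill-formed.
(d) sonority 6-5-4-3-2: well-formed.
(e) sonority 3-3-3-3-1: ill-formed.
(f) sonority 2-3-1-5: ill-formed.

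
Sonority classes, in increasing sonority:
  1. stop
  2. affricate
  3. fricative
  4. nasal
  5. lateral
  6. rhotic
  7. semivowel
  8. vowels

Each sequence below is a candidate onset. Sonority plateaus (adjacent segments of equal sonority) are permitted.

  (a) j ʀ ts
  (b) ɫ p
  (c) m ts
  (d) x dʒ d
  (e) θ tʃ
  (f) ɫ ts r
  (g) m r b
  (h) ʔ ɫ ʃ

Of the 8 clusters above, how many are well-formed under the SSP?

(a) 7-6-2 → violates
(b) 5-1 → violates
(c) 4-2 → violates
(d) 3-2-1 → violates
(e) 3-2 → violates
(f) 5-2-6 → violates
(g) 4-6-1 → violates
(h) 1-5-3 → violates

0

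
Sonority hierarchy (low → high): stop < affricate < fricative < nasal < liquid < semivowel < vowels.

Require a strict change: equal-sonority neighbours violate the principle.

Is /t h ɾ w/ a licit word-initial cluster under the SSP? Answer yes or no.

yes

/t/ — stop, sonority 1.
/h/ — fricative, sonority 3.
/ɾ/ — liquid, sonority 5.
/w/ — semivowel, sonority 6.
The profile 1-3-5-6 strictly rises, so the word-initial cluster satisfies the SSP.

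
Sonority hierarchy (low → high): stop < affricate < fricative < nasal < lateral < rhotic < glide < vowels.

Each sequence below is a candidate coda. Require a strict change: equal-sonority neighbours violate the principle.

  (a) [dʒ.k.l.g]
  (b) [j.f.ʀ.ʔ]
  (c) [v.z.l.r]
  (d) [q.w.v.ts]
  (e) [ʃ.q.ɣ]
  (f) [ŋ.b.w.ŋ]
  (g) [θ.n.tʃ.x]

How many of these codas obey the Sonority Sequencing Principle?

(a) sonority 2-1-5-1: ill-formed.
(b) sonority 7-3-6-1: ill-formed.
(c) sonority 3-3-5-6: ill-formed.
(d) sonority 1-7-3-2: ill-formed.
(e) sonority 3-1-3: ill-formed.
(f) sonority 4-1-7-4: ill-formed.
(g) sonority 3-4-2-3: ill-formed.

0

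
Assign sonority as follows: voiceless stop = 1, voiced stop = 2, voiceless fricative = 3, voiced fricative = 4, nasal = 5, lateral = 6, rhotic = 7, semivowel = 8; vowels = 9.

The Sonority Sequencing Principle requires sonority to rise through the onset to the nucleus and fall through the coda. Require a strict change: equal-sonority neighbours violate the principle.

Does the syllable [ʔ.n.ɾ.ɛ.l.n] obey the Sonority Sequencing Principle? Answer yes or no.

yes

Onset: /ʔ/ is a voiceless stop (sonority 1), /n/ is a nasal (sonority 5), /ɾ/ is a rhotic (sonority 7); then the nucleus /ɛ/ (sonority 9).
Onset profile 1-5-7-9 — rises to the nucleus.
Coda: /l/ is a lateral (sonority 6), /n/ is a nasal (sonority 5).
Coda profile 9-6-5 — falls from the nucleus.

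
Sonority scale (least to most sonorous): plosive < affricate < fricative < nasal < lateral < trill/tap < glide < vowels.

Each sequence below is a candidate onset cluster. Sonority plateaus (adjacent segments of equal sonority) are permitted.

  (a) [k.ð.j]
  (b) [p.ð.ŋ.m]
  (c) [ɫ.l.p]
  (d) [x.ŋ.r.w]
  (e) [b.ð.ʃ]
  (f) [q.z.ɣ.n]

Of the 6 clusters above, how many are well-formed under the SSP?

(a) [k.ð.j]: profile 1-3-7 — obeys.
(b) [p.ð.ŋ.m]: profile 1-3-4-4 — obeys.
(c) [ɫ.l.p]: profile 5-5-1 — violates.
(d) [x.ŋ.r.w]: profile 3-4-6-7 — obeys.
(e) [b.ð.ʃ]: profile 1-3-3 — obeys.
(f) [q.z.ɣ.n]: profile 1-3-3-4 — obeys.

5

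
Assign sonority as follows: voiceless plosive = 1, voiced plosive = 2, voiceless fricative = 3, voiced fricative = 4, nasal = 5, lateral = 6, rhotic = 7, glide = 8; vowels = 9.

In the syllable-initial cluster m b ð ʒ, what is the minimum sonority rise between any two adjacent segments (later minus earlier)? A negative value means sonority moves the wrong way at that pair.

-3

/m/ is a nasal (sonority 5).
/b/ is a voiced plosive (sonority 2).
/ð/ is a voiced fricative (sonority 4).
/ʒ/ is a voiced fricative (sonority 4).
/m/→/b/: change -3.
/b/→/ð/: change +2.
/ð/→/ʒ/: change +0.
Minimum = -3.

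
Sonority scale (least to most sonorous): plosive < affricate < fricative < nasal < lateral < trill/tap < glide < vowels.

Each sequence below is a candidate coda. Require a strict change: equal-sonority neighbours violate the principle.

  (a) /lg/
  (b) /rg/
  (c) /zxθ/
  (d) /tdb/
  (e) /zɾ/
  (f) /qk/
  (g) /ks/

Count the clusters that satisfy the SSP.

2

(a) /lg/: profile 5-1 — obeys.
(b) /rg/: profile 6-1 — obeys.
(c) /zxθ/: profile 3-3-3 — violates.
(d) /tdb/: profile 1-1-1 — violates.
(e) /zɾ/: profile 3-6 — violates.
(f) /qk/: profile 1-1 — violates.
(g) /ks/: profile 1-3 — violates.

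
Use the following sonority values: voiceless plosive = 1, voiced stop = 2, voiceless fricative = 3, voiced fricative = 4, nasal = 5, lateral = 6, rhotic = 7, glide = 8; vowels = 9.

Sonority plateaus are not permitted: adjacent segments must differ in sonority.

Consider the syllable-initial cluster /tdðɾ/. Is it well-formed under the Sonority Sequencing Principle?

yes

/t/: voiceless plosive = 1.
/d/: voiced stop = 2.
/ð/: voiced fricative = 4.
/ɾ/: rhotic = 7.
The profile 1-2-4-7 strictly rises, so the syllable-initial cluster satisfies the SSP.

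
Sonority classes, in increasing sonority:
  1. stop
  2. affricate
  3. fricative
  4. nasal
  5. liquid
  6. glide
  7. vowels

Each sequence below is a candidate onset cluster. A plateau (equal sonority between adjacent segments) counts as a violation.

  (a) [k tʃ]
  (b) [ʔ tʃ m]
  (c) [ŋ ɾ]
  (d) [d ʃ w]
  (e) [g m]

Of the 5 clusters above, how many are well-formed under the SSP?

5

(a) sonority 1-2: well-formed.
(b) sonority 1-2-4: well-formed.
(c) sonority 4-5: well-formed.
(d) sonority 1-3-6: well-formed.
(e) sonority 1-4: well-formed.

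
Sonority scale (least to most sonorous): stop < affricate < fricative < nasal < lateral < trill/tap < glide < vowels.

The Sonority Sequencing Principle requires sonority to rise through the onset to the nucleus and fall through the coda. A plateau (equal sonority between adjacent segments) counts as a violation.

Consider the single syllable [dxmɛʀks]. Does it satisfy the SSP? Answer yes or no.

Onset: /d/ is a stop (sonority 1), /x/ is a fricative (sonority 3), /m/ is a nasal (sonority 4); then the nucleus /ɛ/ (sonority 8).
Onset profile 1-3-4-8 — rises to the nucleus.
Coda: /ʀ/ is a trill/tap (sonority 6), /k/ is a stop (sonority 1), /s/ is a fricative (sonority 3).
Coda profile 8-6-1-3 — does not strictly fall throughout.

no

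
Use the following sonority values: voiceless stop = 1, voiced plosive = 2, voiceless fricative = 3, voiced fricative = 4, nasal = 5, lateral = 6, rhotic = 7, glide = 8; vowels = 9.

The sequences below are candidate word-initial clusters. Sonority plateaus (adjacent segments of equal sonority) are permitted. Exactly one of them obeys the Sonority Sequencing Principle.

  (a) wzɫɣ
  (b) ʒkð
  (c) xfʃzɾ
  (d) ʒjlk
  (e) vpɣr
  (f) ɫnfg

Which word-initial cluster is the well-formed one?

c

(a) 8-4-6-4 → violates
(b) 4-1-4 → violates
(c) 3-3-3-4-7 → obeys
(d) 4-8-6-1 → violates
(e) 4-1-4-7 → violates
(f) 6-5-3-2 → violates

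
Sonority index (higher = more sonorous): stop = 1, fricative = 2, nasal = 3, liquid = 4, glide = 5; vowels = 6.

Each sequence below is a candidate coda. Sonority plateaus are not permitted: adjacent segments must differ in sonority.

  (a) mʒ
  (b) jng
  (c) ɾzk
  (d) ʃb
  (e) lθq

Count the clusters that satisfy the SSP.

5

(a) sonority 3-2: well-formed.
(b) sonority 5-3-1: well-formed.
(c) sonority 4-2-1: well-formed.
(d) sonority 2-1: well-formed.
(e) sonority 4-2-1: well-formed.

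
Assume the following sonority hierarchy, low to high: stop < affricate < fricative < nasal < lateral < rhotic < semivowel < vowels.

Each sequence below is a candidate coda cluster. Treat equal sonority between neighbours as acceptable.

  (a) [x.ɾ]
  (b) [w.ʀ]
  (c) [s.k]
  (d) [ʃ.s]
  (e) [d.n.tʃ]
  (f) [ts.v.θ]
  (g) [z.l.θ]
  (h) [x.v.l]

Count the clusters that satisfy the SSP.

3

(a) 3-6 → violates
(b) 7-6 → obeys
(c) 3-1 → obeys
(d) 3-3 → obeys
(e) 1-4-2 → violates
(f) 2-3-3 → violates
(g) 3-5-3 → violates
(h) 3-3-5 → violates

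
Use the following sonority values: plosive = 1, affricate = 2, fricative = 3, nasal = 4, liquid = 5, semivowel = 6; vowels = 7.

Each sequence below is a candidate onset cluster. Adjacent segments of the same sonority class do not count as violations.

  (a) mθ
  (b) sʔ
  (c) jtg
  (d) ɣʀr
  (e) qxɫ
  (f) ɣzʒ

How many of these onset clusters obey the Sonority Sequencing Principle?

3

(a) mθ: profile 4-3 — violates.
(b) sʔ: profile 3-1 — violates.
(c) jtg: profile 6-1-1 — violates.
(d) ɣʀr: profile 3-5-5 — obeys.
(e) qxɫ: profile 1-3-5 — obeys.
(f) ɣzʒ: profile 3-3-3 — obeys.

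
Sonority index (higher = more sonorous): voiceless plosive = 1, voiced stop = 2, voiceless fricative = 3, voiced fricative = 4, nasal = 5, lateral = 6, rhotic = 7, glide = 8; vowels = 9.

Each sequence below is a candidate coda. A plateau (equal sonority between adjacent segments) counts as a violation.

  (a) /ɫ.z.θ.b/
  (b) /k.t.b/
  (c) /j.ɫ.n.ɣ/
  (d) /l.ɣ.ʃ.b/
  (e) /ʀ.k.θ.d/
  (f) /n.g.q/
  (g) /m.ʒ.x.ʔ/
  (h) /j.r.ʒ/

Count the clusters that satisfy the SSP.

(a) /ɫ.z.θ.b/: profile 6-4-3-2 — obeys.
(b) /k.t.b/: profile 1-1-2 — violates.
(c) /j.ɫ.n.ɣ/: profile 8-6-5-4 — obeys.
(d) /l.ɣ.ʃ.b/: profile 6-4-3-2 — obeys.
(e) /ʀ.k.θ.d/: profile 7-1-3-2 — violates.
(f) /n.g.q/: profile 5-2-1 — obeys.
(g) /m.ʒ.x.ʔ/: profile 5-4-3-1 — obeys.
(h) /j.r.ʒ/: profile 8-7-4 — obeys.

6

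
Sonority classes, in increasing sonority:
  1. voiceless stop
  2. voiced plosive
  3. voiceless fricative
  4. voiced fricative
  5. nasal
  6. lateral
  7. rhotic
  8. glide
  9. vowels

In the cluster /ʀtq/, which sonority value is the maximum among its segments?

/ʀ/ is a rhotic (sonority 7).
/t/ is a voiceless stop (sonority 1).
/q/ is a voiceless stop (sonority 1).
The maximum is 7.

7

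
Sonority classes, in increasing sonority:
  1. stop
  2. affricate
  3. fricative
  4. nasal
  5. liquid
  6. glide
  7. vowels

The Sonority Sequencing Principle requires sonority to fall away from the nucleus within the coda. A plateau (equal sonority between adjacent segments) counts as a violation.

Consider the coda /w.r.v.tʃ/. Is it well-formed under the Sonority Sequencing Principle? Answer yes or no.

/w/: glide = 6.
/r/: liquid = 5.
/v/: fricative = 3.
/tʃ/: affricate = 2.
The profile 6-5-3-2 strictly falls, so the coda satisfies the SSP.

yes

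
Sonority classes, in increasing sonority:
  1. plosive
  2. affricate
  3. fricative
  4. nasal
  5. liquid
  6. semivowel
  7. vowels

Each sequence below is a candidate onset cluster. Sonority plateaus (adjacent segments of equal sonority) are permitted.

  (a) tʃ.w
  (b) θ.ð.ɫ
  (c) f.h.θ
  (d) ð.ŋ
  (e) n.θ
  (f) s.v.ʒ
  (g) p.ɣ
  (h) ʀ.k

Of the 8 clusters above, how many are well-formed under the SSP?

(a) tʃ.w: profile 2-6 — obeys.
(b) θ.ð.ɫ: profile 3-3-5 — obeys.
(c) f.h.θ: profile 3-3-3 — obeys.
(d) ð.ŋ: profile 3-4 — obeys.
(e) n.θ: profile 4-3 — violates.
(f) s.v.ʒ: profile 3-3-3 — obeys.
(g) p.ɣ: profile 1-3 — obeys.
(h) ʀ.k: profile 5-1 — violates.

6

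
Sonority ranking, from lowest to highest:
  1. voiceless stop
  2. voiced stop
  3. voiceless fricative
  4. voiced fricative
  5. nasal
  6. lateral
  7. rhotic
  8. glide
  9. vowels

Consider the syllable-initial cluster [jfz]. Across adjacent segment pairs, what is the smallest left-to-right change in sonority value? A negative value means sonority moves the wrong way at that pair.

-5

/j/ is a glide (sonority 8).
/f/ is a voiceless fricative (sonority 3).
/z/ is a voiced fricative (sonority 4).
/j/→/f/: change -5.
/f/→/z/: change +1.
Minimum = -5.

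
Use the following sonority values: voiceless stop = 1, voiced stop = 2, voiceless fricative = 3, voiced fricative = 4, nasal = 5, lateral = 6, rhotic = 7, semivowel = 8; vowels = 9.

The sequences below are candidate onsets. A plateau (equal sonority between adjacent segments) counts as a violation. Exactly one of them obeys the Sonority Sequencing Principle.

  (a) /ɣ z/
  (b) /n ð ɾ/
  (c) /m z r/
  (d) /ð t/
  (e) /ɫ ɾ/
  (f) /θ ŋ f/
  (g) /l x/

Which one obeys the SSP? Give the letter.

(a) sonority 4-4: ill-formed.
(b) sonority 5-4-7: ill-formed.
(c) sonority 5-4-7: ill-formed.
(d) sonority 4-1: ill-formed.
(e) sonority 6-7: well-formed.
(f) sonority 3-5-3: ill-formed.
(g) sonority 6-3: ill-formed.

e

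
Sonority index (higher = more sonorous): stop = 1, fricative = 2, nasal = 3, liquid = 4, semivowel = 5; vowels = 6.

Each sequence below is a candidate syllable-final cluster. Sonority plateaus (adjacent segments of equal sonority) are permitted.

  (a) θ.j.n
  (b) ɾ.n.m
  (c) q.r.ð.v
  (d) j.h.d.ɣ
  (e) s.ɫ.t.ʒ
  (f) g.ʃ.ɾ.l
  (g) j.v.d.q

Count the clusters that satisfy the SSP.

2

(a) sonority 2-5-3: ill-formed.
(b) sonority 4-3-3: well-formed.
(c) sonority 1-4-2-2: ill-formed.
(d) sonority 5-2-1-2: ill-formed.
(e) sonority 2-4-1-2: ill-formed.
(f) sonority 1-2-4-4: ill-formed.
(g) sonority 5-2-1-1: well-formed.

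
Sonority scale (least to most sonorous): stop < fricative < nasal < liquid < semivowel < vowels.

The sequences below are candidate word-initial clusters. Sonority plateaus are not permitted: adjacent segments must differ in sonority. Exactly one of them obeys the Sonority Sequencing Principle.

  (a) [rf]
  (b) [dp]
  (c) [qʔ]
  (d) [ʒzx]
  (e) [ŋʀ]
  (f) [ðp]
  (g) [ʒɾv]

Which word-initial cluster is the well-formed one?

(a) sonority 4-2: ill-formed.
(b) sonority 1-1: ill-formed.
(c) sonority 1-1: ill-formed.
(d) sonority 2-2-2: ill-formed.
(e) sonority 3-4: well-formed.
(f) sonority 2-1: ill-formed.
(g) sonority 2-4-2: ill-formed.

e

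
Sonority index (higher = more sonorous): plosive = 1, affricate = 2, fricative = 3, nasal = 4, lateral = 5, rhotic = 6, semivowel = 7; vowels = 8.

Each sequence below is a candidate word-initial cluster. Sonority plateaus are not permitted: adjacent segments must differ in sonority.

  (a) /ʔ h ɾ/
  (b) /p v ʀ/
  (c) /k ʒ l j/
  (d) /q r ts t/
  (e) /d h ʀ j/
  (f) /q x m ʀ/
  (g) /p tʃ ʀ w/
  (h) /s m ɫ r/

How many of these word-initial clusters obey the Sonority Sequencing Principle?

(a) sonority 1-3-6: well-formed.
(b) sonority 1-3-6: well-formed.
(c) sonority 1-3-5-7: well-formed.
(d) sonority 1-6-2-1: ill-formed.
(e) sonority 1-3-6-7: well-formed.
(f) sonority 1-3-4-6: well-formed.
(g) sonority 1-2-6-7: well-formed.
(h) sonority 3-4-5-6: well-formed.

7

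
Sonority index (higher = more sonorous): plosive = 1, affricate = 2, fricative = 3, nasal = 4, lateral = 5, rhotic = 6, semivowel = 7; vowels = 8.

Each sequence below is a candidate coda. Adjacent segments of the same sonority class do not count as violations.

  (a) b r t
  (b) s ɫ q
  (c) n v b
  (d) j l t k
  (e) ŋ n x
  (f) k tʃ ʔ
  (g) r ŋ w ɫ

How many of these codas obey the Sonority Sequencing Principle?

(a) sonority 1-6-1: ill-formed.
(b) sonority 3-5-1: ill-formed.
(c) sonority 4-3-1: well-formed.
(d) sonority 7-5-1-1: well-formed.
(e) sonority 4-4-3: well-formed.
(f) sonority 1-2-1: ill-formed.
(g) sonority 6-4-7-5: ill-formed.

3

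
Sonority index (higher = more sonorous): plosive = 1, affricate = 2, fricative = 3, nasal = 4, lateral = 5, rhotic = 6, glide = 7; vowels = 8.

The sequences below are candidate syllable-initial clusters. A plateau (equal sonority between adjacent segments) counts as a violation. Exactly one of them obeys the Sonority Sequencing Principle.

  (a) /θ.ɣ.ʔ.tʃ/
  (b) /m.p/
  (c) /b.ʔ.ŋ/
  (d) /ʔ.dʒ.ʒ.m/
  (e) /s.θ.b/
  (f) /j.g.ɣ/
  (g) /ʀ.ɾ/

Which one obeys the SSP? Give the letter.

d

(a) /θ.ɣ.ʔ.tʃ/: profile 3-3-1-2 — violates.
(b) /m.p/: profile 4-1 — violates.
(c) /b.ʔ.ŋ/: profile 1-1-4 — violates.
(d) /ʔ.dʒ.ʒ.m/: profile 1-2-3-4 — obeys.
(e) /s.θ.b/: profile 3-3-1 — violates.
(f) /j.g.ɣ/: profile 7-1-3 — violates.
(g) /ʀ.ɾ/: profile 6-6 — violates.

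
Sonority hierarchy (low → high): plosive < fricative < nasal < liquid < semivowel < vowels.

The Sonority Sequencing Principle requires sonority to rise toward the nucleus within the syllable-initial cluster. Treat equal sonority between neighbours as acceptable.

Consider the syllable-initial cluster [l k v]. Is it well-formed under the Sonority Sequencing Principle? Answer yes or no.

/l/ — liquid, sonority 4.
/k/ — plosive, sonority 1.
/v/ — fricative, sonority 2.
The profile is 4-1-2. Between /l/ (4) and /k/ (1) sonority does not rise, so the cluster violates the SSP.

no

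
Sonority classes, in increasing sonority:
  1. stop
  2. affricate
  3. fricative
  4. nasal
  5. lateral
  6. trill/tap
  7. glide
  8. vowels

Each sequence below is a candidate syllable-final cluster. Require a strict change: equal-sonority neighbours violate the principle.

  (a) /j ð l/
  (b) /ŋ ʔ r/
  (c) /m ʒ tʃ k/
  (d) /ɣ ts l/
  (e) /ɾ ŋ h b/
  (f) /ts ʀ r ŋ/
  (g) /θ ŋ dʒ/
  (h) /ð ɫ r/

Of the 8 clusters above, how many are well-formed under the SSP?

(a) sonority 7-3-5: ill-formed.
(b) sonority 4-1-6: ill-formed.
(c) sonority 4-3-2-1: well-formed.
(d) sonority 3-2-5: ill-formed.
(e) sonority 6-4-3-1: well-formed.
(f) sonority 2-6-6-4: ill-formed.
(g) sonority 3-4-2: ill-formed.
(h) sonority 3-5-6: ill-formed.

2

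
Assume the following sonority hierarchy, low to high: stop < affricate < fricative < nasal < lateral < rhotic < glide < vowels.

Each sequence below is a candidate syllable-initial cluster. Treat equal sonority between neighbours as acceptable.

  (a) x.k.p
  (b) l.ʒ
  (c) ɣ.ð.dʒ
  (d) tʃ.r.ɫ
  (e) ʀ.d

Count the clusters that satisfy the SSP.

0

(a) sonority 3-1-1: ill-formed.
(b) sonority 5-3: ill-formed.
(c) sonority 3-3-2: ill-formed.
(d) sonority 2-6-5: ill-formed.
(e) sonority 6-1: ill-formed.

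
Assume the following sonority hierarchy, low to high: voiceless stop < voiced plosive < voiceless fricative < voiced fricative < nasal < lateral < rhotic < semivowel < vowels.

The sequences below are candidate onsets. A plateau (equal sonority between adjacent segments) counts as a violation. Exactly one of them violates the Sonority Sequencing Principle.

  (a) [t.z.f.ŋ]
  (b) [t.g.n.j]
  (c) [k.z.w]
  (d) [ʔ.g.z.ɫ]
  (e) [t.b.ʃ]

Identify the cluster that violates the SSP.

(a) sonority 1-4-3-5: ill-formed.
(b) sonority 1-2-5-8: well-formed.
(c) sonority 1-4-8: well-formed.
(d) sonority 1-2-4-6: well-formed.
(e) sonority 1-2-3: well-formed.

a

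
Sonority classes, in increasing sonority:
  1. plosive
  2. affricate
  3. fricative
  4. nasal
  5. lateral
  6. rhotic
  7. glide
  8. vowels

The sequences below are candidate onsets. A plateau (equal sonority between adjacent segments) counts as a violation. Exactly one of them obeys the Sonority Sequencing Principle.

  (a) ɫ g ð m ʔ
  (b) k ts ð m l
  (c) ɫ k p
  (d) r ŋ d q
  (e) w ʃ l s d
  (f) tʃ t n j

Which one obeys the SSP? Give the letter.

b

(a) sonority 5-1-3-4-1: ill-formed.
(b) sonority 1-2-3-4-5: well-formed.
(c) sonority 5-1-1: ill-formed.
(d) sonority 6-4-1-1: ill-formed.
(e) sonority 7-3-5-3-1: ill-formed.
(f) sonority 2-1-4-7: ill-formed.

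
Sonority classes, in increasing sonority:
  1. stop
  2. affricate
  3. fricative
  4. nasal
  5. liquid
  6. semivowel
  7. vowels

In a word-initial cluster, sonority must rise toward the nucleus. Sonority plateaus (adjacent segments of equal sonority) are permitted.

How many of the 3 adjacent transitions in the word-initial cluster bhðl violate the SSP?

/b/: stop = 1.
/h/: fricative = 3.
/ð/: fricative = 3.
/l/: liquid = 5.
/b/→/h/: 1→3 (rises) — ok.
/h/→/ð/: 3→3 (plateau, allowed) — ok.
/ð/→/l/: 3→5 (rises) — ok.

0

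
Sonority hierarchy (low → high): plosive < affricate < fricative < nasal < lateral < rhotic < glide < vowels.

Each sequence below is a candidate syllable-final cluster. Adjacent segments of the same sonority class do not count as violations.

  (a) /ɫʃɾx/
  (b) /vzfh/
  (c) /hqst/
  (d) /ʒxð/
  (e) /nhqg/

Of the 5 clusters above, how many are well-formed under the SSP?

(a) sonority 5-3-6-3: ill-formed.
(b) sonority 3-3-3-3: well-formed.
(c) sonority 3-1-3-1: ill-formed.
(d) sonority 3-3-3: well-formed.
(e) sonority 4-3-1-1: well-formed.

3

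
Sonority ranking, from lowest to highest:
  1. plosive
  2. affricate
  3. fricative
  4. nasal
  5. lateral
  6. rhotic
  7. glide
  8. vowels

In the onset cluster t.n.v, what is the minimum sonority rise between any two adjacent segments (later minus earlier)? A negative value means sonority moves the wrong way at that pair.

-1

/t/: plosive = 1.
/n/: nasal = 4.
/v/: fricative = 3.
/t/→/n/: change +3.
/n/→/v/: change -1.
Minimum = -1.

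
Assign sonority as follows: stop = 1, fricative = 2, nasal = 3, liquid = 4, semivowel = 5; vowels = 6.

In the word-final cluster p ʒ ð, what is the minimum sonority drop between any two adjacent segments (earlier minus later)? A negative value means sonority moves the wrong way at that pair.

/p/ is a stop (sonority 1).
/ʒ/ is a fricative (sonority 2).
/ð/ is a fricative (sonority 2).
/p/→/ʒ/: change -1.
/ʒ/→/ð/: change +0.
Minimum = -1.

-1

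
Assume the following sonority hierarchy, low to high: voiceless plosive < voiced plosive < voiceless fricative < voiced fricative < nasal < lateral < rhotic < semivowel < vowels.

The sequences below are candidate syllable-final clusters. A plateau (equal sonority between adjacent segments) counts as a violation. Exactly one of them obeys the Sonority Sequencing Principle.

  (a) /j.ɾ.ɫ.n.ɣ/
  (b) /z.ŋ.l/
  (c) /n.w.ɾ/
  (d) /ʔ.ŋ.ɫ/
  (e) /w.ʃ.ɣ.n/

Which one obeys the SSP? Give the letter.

a

(a) sonority 8-7-6-5-4: well-formed.
(b) sonority 4-5-6: ill-formed.
(c) sonority 5-8-7: ill-formed.
(d) sonority 1-5-6: ill-formed.
(e) sonority 8-3-4-5: ill-formed.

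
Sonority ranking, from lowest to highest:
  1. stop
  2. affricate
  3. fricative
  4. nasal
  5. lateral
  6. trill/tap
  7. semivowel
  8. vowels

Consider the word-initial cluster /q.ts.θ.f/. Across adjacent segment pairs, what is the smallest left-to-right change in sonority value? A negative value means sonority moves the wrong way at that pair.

/q/ is a stop (sonority 1).
/ts/ is an affricate (sonority 2).
/θ/ is a fricative (sonority 3).
/f/ is a fricative (sonority 3).
/q/→/ts/: change +1.
/ts/→/θ/: change +1.
/θ/→/f/: change +0.
Minimum = 0.

0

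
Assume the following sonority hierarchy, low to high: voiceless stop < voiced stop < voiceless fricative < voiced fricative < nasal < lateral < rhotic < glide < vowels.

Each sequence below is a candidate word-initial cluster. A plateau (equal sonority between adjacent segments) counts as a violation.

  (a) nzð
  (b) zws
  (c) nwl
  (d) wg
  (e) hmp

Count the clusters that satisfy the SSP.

0

(a) sonority 5-4-4: ill-formed.
(b) sonority 4-8-3: ill-formed.
(c) sonority 5-8-6: ill-formed.
(d) sonority 8-2: ill-formed.
(e) sonority 3-5-1: ill-formed.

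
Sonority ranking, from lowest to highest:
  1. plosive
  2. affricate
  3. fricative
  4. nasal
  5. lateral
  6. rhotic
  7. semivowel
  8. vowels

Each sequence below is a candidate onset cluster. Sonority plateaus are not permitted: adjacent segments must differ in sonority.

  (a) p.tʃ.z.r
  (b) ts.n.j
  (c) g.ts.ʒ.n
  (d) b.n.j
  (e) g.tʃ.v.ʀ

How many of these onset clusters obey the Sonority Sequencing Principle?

(a) p.tʃ.z.r: profile 1-2-3-6 — obeys.
(b) ts.n.j: profile 2-4-7 — obeys.
(c) g.ts.ʒ.n: profile 1-2-3-4 — obeys.
(d) b.n.j: profile 1-4-7 — obeys.
(e) g.tʃ.v.ʀ: profile 1-2-3-6 — obeys.

5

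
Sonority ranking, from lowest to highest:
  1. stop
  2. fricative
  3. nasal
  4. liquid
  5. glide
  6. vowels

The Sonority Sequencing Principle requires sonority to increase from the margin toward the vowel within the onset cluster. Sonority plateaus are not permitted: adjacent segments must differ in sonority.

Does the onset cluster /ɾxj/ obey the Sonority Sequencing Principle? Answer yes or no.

no

/ɾ/ is a liquid (sonority 4).
/x/ is a fricative (sonority 2).
/j/ is a glide (sonority 5).
The profile is 4-2-5. Between /ɾ/ (4) and /x/ (2) sonority does not rise, so the cluster violates the SSP.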